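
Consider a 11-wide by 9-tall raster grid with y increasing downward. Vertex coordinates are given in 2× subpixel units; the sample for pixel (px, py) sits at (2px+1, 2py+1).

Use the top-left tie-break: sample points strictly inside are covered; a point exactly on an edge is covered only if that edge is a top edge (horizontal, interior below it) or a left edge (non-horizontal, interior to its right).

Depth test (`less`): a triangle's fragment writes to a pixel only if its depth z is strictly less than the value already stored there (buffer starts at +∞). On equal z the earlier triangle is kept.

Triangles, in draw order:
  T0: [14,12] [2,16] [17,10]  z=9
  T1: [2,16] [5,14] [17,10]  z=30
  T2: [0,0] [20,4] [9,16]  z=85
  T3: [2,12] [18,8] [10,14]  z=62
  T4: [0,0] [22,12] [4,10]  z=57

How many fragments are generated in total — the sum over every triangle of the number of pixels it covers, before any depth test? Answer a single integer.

T0:
  2·area = 12
  edge (14, 12)→(2, 16): d=(-12,4) right/bottom  bias=-1
  edge (2, 16)→(17, 10): d=(15,-6) top-left  bias=+0
  edge (17, 10)→(14, 12): d=(-3,2) right/bottom  bias=-1
    (7,5)@(15, 11): e=[8,3,1] → X
    (8,5)@(17, 11): e=[0,15,-3] → .  [on edge]
    (5,6)@(11, 13): e=[0,9,3] → .  [on edge]
    (7,6)@(15, 13): e=[-16,33,-5] → .
    (2,7)@(5, 15): e=[0,3,9] → .  [on edge]
  covered (1 px):
    . . . . . . . . . . .
    . . . . . . . . . . .
    . . . . . . . . . . .
    . . . . . . . . . . .
    . . . . . . . . . . .
    . . . . . . . X . . .
    . . . . . . . . . . .
    . . . . . . . . . . .
    . . . . . . . . . . .
T1:
  2·area = 12
  edge (2, 16)→(5, 14): d=(3,-2) top-left  bias=+0
  edge (5, 14)→(17, 10): d=(12,-4) top-left  bias=+0
  edge (17, 10)→(2, 16): d=(-15,6) right/bottom  bias=-1
    (4,6)@(9, 13): e=[5,4,3] → X
    (5,6)@(11, 13): e=[9,12,-9] → .
    (4,7)@(9, 15): e=[11,28,-27] → .
  covered (1 px):
    . . . . . . . . . . .
    . . . . . . . . . . .
    . . . . . . . . . . .
    . . . . . . . . . . .
    . . . . . . . . . . .
    . . . . . . . . . . .
    . . . . X . . . . . .
    . . . . . . . . . . .
    . . . . . . . . . . .
T2:
  2·area = 284
  edge (0, 0)→(20, 4): d=(20,4) right/bottom  bias=-1
  edge (20, 4)→(9, 16): d=(-11,12) right/bottom  bias=-1
  edge (9, 16)→(0, 0): d=(-9,-16) top-left  bias=+0
    (0,0)@(1, 1): e=[16,261,7] → X
    (1,0)@(3, 1): e=[8,237,39] → X
    (2,0)@(5, 1): e=[0,213,71] → .  [on edge]
    (0,1)@(1, 3): e=[56,239,-11] → .
    (1,1)@(3, 3): e=[48,215,21] → X
    (2,1)@(5, 3): e=[40,191,53] → X
    (3,1)@(7, 3): e=[32,167,85] → X
    (4,1)@(9, 3): e=[24,143,117] → X
    (5,1)@(11, 3): e=[16,119,149] → X
    (6,1)@(13, 3): e=[8,95,181] → X
    (7,1)@(15, 3): e=[0,71,213] → .  [on edge]
    (1,2)@(3, 5): e=[88,193,3] → X
  covered (36 px):
    X X . . . . . . . . .
    . X X X X X X . . . .
    . X X X X X X X X X .
    . . X X X X X X X . .
    . . . X X X X X . . .
    . . . X X X X . . . .
    . . . . X X . . . . .
    . . . . X . . . . . .
    . . . . . . . . . . .
T3:
  2·area = 64
  edge (2, 12)→(18, 8): d=(16,-4) top-left  bias=+0
  edge (18, 8)→(10, 14): d=(-8,6) right/bottom  bias=-1
  edge (10, 14)→(2, 12): d=(-8,-2) top-left  bias=+0
    (7,4)@(15, 9): e=[4,10,50] → X
    (8,4)@(17, 9): e=[12,-2,54] → .
    (3,5)@(7, 11): e=[4,42,18] → X
    (4,5)@(9, 11): e=[12,30,22] → X
    (5,5)@(11, 11): e=[20,18,26] → X
    (6,5)@(13, 11): e=[28,6,30] → X
    (7,5)@(15, 11): e=[36,-6,34] → .
    (3,6)@(7, 13): e=[36,26,2] → X
    (6,6)@(13, 13): e=[60,-10,14] → .
    (3,7)@(7, 15): e=[68,10,-14] → .
    (4,7)@(9, 15): e=[76,-2,-10] → .
    (5,7)@(11, 15): e=[84,-14,-6] → .
  covered (8 px):
    . . . . . . . . . . .
    . . . . . . . . . . .
    . . . . . . . . . . .
    . . . . . . . . . . .
    . . . . . . . X . . .
    . . . X X X X . . . .
    . . . X X X . . . . .
    . . . . . . . . . . .
    . . . . . . . . . . .
T4:
  2·area = 172
  edge (0, 0)→(22, 12): d=(22,12) right/bottom  bias=-1
  edge (22, 12)→(4, 10): d=(-18,-2) top-left  bias=+0
  edge (4, 10)→(0, 0): d=(-4,-10) top-left  bias=+0
    (0,0)@(1, 1): e=[10,156,6] → X
    (1,0)@(3, 1): e=[-14,160,26] → .
    (0,1)@(1, 3): e=[54,120,-2] → .
    (1,1)@(3, 3): e=[30,124,18] → X
    (2,1)@(5, 3): e=[6,128,38] → X
    (3,1)@(7, 3): e=[-18,132,58] → .
    (1,2)@(3, 5): e=[74,88,10] → X
    (3,2)@(7, 5): e=[26,96,50] → X
    (4,2)@(9, 5): e=[2,100,70] → X
    (5,2)@(11, 5): e=[-22,104,90] → .
    (1,3)@(3, 7): e=[118,52,2] → X
    (5,3)@(11, 7): e=[22,68,82] → X
    (6,5)@(13, 11): e=[86,0,86] → X  [on edge]
  covered (22 px):
    X . . . . . . . . . .
    . X X . . . . . . . .
    . X X X X . . . . . .
    . X X X X X . . . . .
    . . X X X X X X . . .
    . . . . . . X X X X .
    . . . . . . . . . . .
    . . . . . . . . . . .
    . . . . . . . . . . .

Result: 68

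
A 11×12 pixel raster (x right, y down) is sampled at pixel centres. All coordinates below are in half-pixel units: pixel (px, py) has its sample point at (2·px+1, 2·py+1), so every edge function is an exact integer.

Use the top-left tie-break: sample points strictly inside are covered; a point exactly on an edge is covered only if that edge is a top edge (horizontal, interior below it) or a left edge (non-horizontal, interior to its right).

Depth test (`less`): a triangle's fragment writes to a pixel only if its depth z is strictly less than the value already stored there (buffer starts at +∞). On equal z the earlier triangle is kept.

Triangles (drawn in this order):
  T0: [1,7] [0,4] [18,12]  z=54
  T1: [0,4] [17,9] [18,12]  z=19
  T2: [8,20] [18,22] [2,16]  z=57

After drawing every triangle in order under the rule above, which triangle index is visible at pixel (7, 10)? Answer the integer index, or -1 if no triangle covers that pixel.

T0:
  2·area = 46
  edge (1, 7)→(0, 4): d=(-1,-3) top-left  bias=+0
  edge (0, 4)→(18, 12): d=(18,8) right/bottom  bias=-1
  edge (18, 12)→(1, 7): d=(-17,-5) top-left  bias=+0
    (0,2)@(1, 5): e=[2,10,34] → #
    (1,2)@(3, 5): e=[8,-6,44] → ·
    (0,3)@(1, 7): e=[0,46,0] → #  [on edge]
    (1,3)@(3, 7): e=[6,30,10] → #
    (2,3)@(5, 7): e=[12,14,20] → #
    (3,3)@(7, 7): e=[18,-2,30] → ·
    (0,4)@(1, 9): e=[-2,82,-34] → ·
    (1,4)@(3, 9): e=[4,66,-24] → ·
    (2,4)@(5, 9): e=[10,50,-14] → ·
    (4,4)@(9, 9): e=[22,18,6] → #
    (5,4)@(11, 9): e=[28,2,16] → #
    (6,4)@(13, 9): e=[34,-14,26] → ·
    (1,6)@(3, 13): e=[0,138,-92] → ·  [on edge]
    (2,9)@(5, 19): e=[0,230,-184] → ·  [on edge]
  covered (7 px):
    · · · · · · · · · · ·
    · · · · · · · · · · ·
    # · · · · · · · · · ·
    # # # · · · · · · · ·
    · · · · # # · · · · ·
    · · · · · · · # · · ·
    · · · · · · · · · · ·
    · · · · · · · · · · ·
    · · · · · · · · · · ·
    · · · · · · · · · · ·
    · · · · · · · · · · ·
    · · · · · · · · · · ·
T1:
  2·area = 46
  edge (0, 4)→(17, 9): d=(17,5) right/bottom  bias=-1
  edge (17, 9)→(18, 12): d=(1,3) right/bottom  bias=-1
  edge (18, 12)→(0, 4): d=(-18,-8) top-left  bias=+0
    (7,1)@(15, 3): e=[-92,0,138] → ·  [on edge]
    (1,2)@(3, 5): e=[2,38,6] → #
    (2,2)@(5, 5): e=[-8,32,22] → ·
    (1,3)@(3, 7): e=[36,40,-30] → ·
    (3,3)@(7, 7): e=[16,28,2] → #
    (4,3)@(9, 7): e=[6,22,18] → #
    (5,3)@(11, 7): e=[-4,16,34] → ·
    (3,4)@(7, 9): e=[50,30,-34] → ·
    (4,4)@(9, 9): e=[40,24,-18] → ·
    (6,4)@(13, 9): e=[20,12,14] → #
    (7,4)@(15, 9): e=[10,6,30] → #
    (8,4)@(17, 9): e=[0,0,46] → ·  [on edge]
    (9,7)@(19, 15): e=[92,0,-46] → ·  [on edge]
    (10,10)@(21, 21): e=[184,0,-138] → ·  [on edge]
  covered (6 px):
    · · · · · · · · · · ·
    · · · · · · · · · · ·
    · # · · · · · · · · ·
    · · · # # · · · · · ·
    · · · · · · # # · · ·
    · · · · · · · · # · ·
    · · · · · · · · · · ·
    · · · · · · · · · · ·
    · · · · · · · · · · ·
    · · · · · · · · · · ·
    · · · · · · · · · · ·
    · · · · · · · · · · ·
T2:
  2·area = 28  (B↔C swapped to make it positive)
  edge (8, 20)→(2, 16): d=(-6,-4) top-left  bias=+0
  edge (2, 16)→(18, 22): d=(16,6) right/bottom  bias=-1
  edge (18, 22)→(8, 20): d=(-10,-2) top-left  bias=+0
    (1,9)@(3, 19): e=[-14,42,0] → ·  [on edge]
    (3,9)@(7, 19): e=[2,18,8] → #
    (4,9)@(9, 19): e=[10,6,12] → #
    (5,9)@(11, 19): e=[18,-6,16] → ·
    (3,10)@(7, 21): e=[-10,50,-12] → ·
    (4,10)@(9, 21): e=[-2,38,-8] → ·
    (6,10)@(13, 21): e=[14,14,0] → #  [on edge]
    (7,10)@(15, 21): e=[22,2,4] → #
    (8,10)@(17, 21): e=[30,-10,8] → ·
    (6,11)@(13, 23): e=[2,46,-20] → ·
    (7,11)@(15, 23): e=[10,34,-16] → ·
  covered (4 px):
    · · · · · · · · · · ·
    · · · · · · · · · · ·
    · · · · · · · · · · ·
    · · · · · · · · · · ·
    · · · · · · · · · · ·
    · · · · · · · · · · ·
    · · · · · · · · · · ·
    · · · · · · · · · · ·
    · · · · · · · · · · ·
    · · · # # · · · · · ·
    · · · · · · # # · · ·
    · · · · · · · · · · ·

Z-buffer (winner per pixel, '.' = empty):
  . . . . . . . . . . .
  . . . . . . . . . . .
  0 1 . . . . . . . . .
  0 0 0 1 1 . . . . . .
  . . . . 0 0 1 1 . . .
  . . . . . . . 0 1 . .
  . . . . . . . . . . .
  . . . . . . . . . . .
  . . . . . . . . . . .
  . . . 2 2 . . . . . .
  . . . . . . 2 2 . . .
  . . . . . . . . . . .

Final: 2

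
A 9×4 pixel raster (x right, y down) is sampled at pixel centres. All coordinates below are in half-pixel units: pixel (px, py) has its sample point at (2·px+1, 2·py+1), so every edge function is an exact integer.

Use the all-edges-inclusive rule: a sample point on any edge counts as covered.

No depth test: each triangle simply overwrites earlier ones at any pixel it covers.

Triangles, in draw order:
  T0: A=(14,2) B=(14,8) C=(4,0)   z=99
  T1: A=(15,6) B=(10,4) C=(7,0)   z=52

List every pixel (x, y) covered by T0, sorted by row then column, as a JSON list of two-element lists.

T0:
  2·area = 60
  edge (14, 2)→(14, 8): d=(0,6) inclusive
  edge (14, 8)→(4, 0): d=(-10,-8) inclusive
  edge (4, 0)→(14, 2): d=(10,2) inclusive
    (3,0)@(7, 1): e=[42,14,4] → █
    (4,0)@(9, 1): e=[30,30,0] → █  [on edge]
    (5,0)@(11, 1): e=[18,46,-4] → ·
    (3,1)@(7, 3): e=[42,-6,24] → ·
    (4,1)@(9, 3): e=[30,10,20] → █
    (5,1)@(11, 3): e=[18,26,16] → █
    (6,1)@(13, 3): e=[6,42,12] → █
    (7,1)@(15, 3): e=[-6,58,8] → ·
    (4,2)@(9, 5): e=[30,-10,40] → ·
    (5,2)@(11, 5): e=[18,6,36] → █
    (7,2)@(15, 5): e=[-6,38,28] → ·
    (5,3)@(11, 7): e=[18,-14,56] → ·
  covered (8 px):
    · · · █ █ · · · ·
    · · · · █ █ █ · ·
    · · · · · █ █ · ·
    · · · · · · █ · ·
T1:
  2·area = 14
  edge (15, 6)→(10, 4): d=(-5,-2) inclusive
  edge (10, 4)→(7, 0): d=(-3,-4) inclusive
  edge (7, 0)→(15, 6): d=(8,6) inclusive
    (5,1)@(11, 3): e=[7,7,0] → █  [on edge]
    (6,1)@(13, 3): e=[11,15,-12] → ·
    (5,2)@(11, 5): e=[-3,1,16] → ·
    (6,2)@(13, 5): e=[1,9,4] → █
    (7,2)@(15, 5): e=[5,17,-8] → ·
    (6,3)@(13, 7): e=[-9,3,20] → ·
  covered (2 px):
    · · · · · · · · ·
    · · · · · █ · · ·
    · · · · · · █ · ·
    · · · · · · · · ·

Final: [[3,0],[4,0],[4,1],[5,1],[6,1],[5,2],[6,2],[6,3]]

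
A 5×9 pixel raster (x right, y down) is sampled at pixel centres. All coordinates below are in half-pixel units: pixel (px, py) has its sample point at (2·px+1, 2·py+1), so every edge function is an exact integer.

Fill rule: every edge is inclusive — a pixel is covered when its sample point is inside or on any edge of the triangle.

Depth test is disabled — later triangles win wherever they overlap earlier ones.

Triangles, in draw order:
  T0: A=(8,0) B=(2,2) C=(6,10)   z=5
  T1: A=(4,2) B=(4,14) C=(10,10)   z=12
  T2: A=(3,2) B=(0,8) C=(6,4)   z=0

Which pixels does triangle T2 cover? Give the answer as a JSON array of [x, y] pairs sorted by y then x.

T0:
  2·area = 56  (B↔C swapped to make it positive)
  edge (8, 0)→(6, 10): d=(-2,10) inclusive
  edge (6, 10)→(2, 2): d=(-4,-8) inclusive
  edge (2, 2)→(8, 0): d=(6,-2) inclusive
    (2,0)@(5, 1): e=[28,28,0] → #  [on edge]
    (3,0)@(7, 1): e=[8,44,4] → #
    (4,0)@(9, 1): e=[-12,60,8] → ·
    (1,1)@(3, 3): e=[44,4,8] → #
    (4,1)@(9, 3): e=[-16,52,20] → ·
    (1,2)@(3, 5): e=[40,-4,20] → ·
    (2,2)@(5, 5): e=[20,12,24] → #
    (3,2)@(7, 5): e=[0,28,28] → #  [on edge]
    (4,2)@(9, 5): e=[-20,44,32] → ·
    (2,3)@(5, 7): e=[16,4,36] → #
    (3,3)@(7, 7): e=[-4,20,40] → ·
    (2,4)@(5, 9): e=[12,-4,48] → ·
    (2,7)@(5, 15): e=[0,-28,84] → ·  [on edge]
  covered (8 px):
    · · # # ·
    · # # # ·
    · · # # ·
    · · # · ·
    · · · · ·
    · · · · ·
    · · · · ·
    · · · · ·
    · · · · ·
T1:
  2·area = 72  (B↔C swapped to make it positive)
  edge (4, 2)→(10, 10): d=(6,8) inclusive
  edge (10, 10)→(4, 14): d=(-6,4) inclusive
  edge (4, 14)→(4, 2): d=(0,-12) inclusive
    (2,2)@(5, 5): e=[10,50,12] → #
    (3,2)@(7, 5): e=[-6,42,36] → ·
    (2,3)@(5, 7): e=[22,38,12] → #
    (3,3)@(7, 7): e=[6,30,36] → #
    (4,3)@(9, 7): e=[-10,22,60] → ·
    (2,4)@(5, 9): e=[34,26,12] → #
    (4,4)@(9, 9): e=[2,10,60] → #
    (2,5)@(5, 11): e=[46,14,12] → #
    (4,5)@(9, 11): e=[14,-2,60] → ·
    (2,6)@(5, 13): e=[58,2,12] → #
    (3,6)@(7, 13): e=[42,-6,36] → ·
    (2,7)@(5, 15): e=[70,-10,12] → ·
  covered (9 px):
    · · · · ·
    · · · · ·
    · · # · ·
    · · # # ·
    · · # # #
    · · # # ·
    · · # · ·
    · · · · ·
    · · · · ·
T2:
  2·area = 24  (B↔C swapped to make it positive)
  edge (3, 2)→(6, 4): d=(3,2) inclusive
  edge (6, 4)→(0, 8): d=(-6,4) inclusive
  edge (0, 8)→(3, 2): d=(3,-6) inclusive
    (1,1)@(3, 3): e=[3,18,3] → #
    (2,1)@(5, 3): e=[-1,10,15] → ·
    (1,2)@(3, 5): e=[9,6,9] → #
    (2,2)@(5, 5): e=[5,-2,21] → ·
    (0,3)@(1, 7): e=[19,2,3] → #
    (1,3)@(3, 7): e=[15,-6,15] → ·
    (0,4)@(1, 9): e=[25,-10,9] → ·
  covered (3 px):
    · · · · ·
    · # · · ·
    · # · · ·
    # · · · ·
    · · · · ·
    · · · · ·
    · · · · ·
    · · · · ·
    · · · · ·

Final: [[1,1],[1,2],[0,3]]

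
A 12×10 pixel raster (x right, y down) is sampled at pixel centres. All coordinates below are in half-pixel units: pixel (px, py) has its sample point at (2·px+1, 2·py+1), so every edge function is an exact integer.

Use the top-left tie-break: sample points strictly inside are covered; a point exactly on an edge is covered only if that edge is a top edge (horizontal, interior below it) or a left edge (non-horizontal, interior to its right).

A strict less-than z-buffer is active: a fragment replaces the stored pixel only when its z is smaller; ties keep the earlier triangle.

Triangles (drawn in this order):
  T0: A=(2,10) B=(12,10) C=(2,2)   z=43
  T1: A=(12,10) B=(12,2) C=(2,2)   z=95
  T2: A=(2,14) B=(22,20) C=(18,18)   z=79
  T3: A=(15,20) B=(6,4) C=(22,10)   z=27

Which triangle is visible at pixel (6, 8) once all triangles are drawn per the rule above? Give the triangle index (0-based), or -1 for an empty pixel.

T0:
  2·area = 80  (B↔C swapped to make it positive)
  edge (2, 10)→(2, 2): d=(0,-8) top-left  bias=+0
  edge (2, 2)→(12, 10): d=(10,8) right/bottom  bias=-1
  edge (12, 10)→(2, 10): d=(-10,0) right/bottom  bias=-1
    (1,1)@(3, 3): e=[8,2,70] → X
    (2,1)@(5, 3): e=[24,-14,70] → .
    (1,2)@(3, 5): e=[8,22,50] → X
    (2,2)@(5, 5): e=[24,6,50] → X
    (3,2)@(7, 5): e=[40,-10,50] → .
    (1,3)@(3, 7): e=[8,42,30] → X
    (3,3)@(7, 7): e=[40,10,30] → X
    (4,3)@(9, 7): e=[56,-6,30] → .
    (1,4)@(3, 9): e=[8,62,10] → X
    (4,4)@(9, 9): e=[56,14,10] → X
    (5,4)@(11, 9): e=[72,-2,10] → .
    (1,5)@(3, 11): e=[8,82,-10] → .
  covered (10 px):
    . . . . . . . . . . . .
    . X . . . . . . . . . .
    . X X . . . . . . . . .
    . X X X . . . . . . . .
    . X X X X . . . . . . .
    . . . . . . . . . . . .
    . . . . . . . . . . . .
    . . . . . . . . . . . .
    . . . . . . . . . . . .
    . . . . . . . . . . . .
T1:
  2·area = 80  (B↔C swapped to make it positive)
  edge (12, 10)→(2, 2): d=(-10,-8) top-left  bias=+0
  edge (2, 2)→(12, 2): d=(10,0) top-left  bias=+0
  edge (12, 2)→(12, 10): d=(0,8) right/bottom  bias=-1
    (2,1)@(5, 3): e=[14,10,56] → X
    (3,1)@(7, 3): e=[30,10,40] → X
    (4,1)@(9, 3): e=[46,10,24] → X
    (5,1)@(11, 3): e=[62,10,8] → X
    (6,1)@(13, 3): e=[78,10,-8] → .
    (2,2)@(5, 5): e=[-6,30,56] → .
    (3,2)@(7, 5): e=[10,30,40] → X
    (6,2)@(13, 5): e=[58,30,-8] → .
    (3,3)@(7, 7): e=[-10,50,40] → .
    (4,3)@(9, 7): e=[6,50,24] → X
    (6,3)@(13, 7): e=[38,50,-8] → .
    (4,4)@(9, 9): e=[-14,70,24] → .
  covered (10 px):
    . . . . . . . . . . . .
    . . X X X X . . . . . .
    . . . X X X . . . . . .
    . . . . X X . . . . . .
    . . . . . X . . . . . .
    . . . . . . . . . . . .
    . . . . . . . . . . . .
    . . . . . . . . . . . .
    . . . . . . . . . . . .
    . . . . . . . . . . . .
T2:
  2·area = 16  (B↔C swapped to make it positive)
  edge (2, 14)→(18, 18): d=(16,4) right/bottom  bias=-1
  edge (18, 18)→(22, 20): d=(4,2) right/bottom  bias=-1
  edge (22, 20)→(2, 14): d=(-20,-6) top-left  bias=+0
    (6,8)@(13, 17): e=[4,6,6] → X
    (7,8)@(15, 17): e=[-4,2,18] → .
    (6,9)@(13, 19): e=[36,14,-34] → .
    (9,9)@(19, 19): e=[12,2,2] → X
    (10,9)@(21, 19): e=[4,-2,14] → .
  covered (2 px):
    . . . . . . . . . . . .
    . . . . . . . . . . . .
    . . . . . . . . . . . .
    . . . . . . . . . . . .
    . . . . . . . . . . . .
    . . . . . . . . . . . .
    . . . . . . . . . . . .
    . . . . . . . . . . . .
    . . . . . . X . . . . .
    . . . . . . . . . X . .
T3:
  2·area = 202
  edge (15, 20)→(6, 4): d=(-9,-16) top-left  bias=+0
  edge (6, 4)→(22, 10): d=(16,6) right/bottom  bias=-1
  edge (22, 10)→(15, 20): d=(-7,10) right/bottom  bias=-1
    (3,2)@(7, 5): e=[7,10,185] → X
    (4,2)@(9, 5): e=[39,-2,165] → .
    (3,3)@(7, 7): e=[-11,42,171] → .
    (4,3)@(9, 7): e=[21,30,151] → X
    (5,3)@(11, 7): e=[53,18,131] → X
    (6,3)@(13, 7): e=[85,6,111] → X
    (7,3)@(15, 7): e=[117,-6,91] → .
    (4,4)@(9, 9): e=[3,62,137] → X
    (7,4)@(15, 9): e=[99,26,77] → X
    (8,4)@(17, 9): e=[131,14,57] → X
    (9,4)@(19, 9): e=[163,2,37] → X
    (10,4)@(21, 9): e=[195,-10,17] → .
  covered (26 px):
    . . . . . . . . . . . .
    . . . . . . . . . . . .
    . . . X . . . . . . . .
    . . . . X X X . . . . .
    . . . . X X X X X X . .
    . . . . . X X X X X X .
    . . . . . . X X X X . .
    . . . . . . X X X . . .
    . . . . . . . X X . . .
    . . . . . . . X . . . .

Z-buffer (winner per pixel, '.' = empty):
  . . . . . . . . . . . .
  . 0 1 1 1 1 . . . . . .
  . 0 0 3 1 1 . . . . . .
  . 0 0 0 3 3 3 . . . . .
  . 0 0 0 3 3 3 3 3 3 . .
  . . . . . 3 3 3 3 3 3 .
  . . . . . . 3 3 3 3 . .
  . . . . . . 3 3 3 . . .
  . . . . . . 2 3 3 . . .
  . . . . . . . 3 . 2 . .

Final: 2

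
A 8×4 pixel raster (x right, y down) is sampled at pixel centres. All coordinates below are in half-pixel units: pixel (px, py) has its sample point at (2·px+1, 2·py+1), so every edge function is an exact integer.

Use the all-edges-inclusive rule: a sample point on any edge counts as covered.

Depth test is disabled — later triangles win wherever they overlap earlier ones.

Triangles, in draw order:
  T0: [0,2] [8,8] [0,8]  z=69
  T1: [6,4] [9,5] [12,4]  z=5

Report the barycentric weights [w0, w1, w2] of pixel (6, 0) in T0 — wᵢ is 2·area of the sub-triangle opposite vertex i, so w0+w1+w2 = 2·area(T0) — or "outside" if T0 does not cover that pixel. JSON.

T0:
  2·area = 48
  edge (0, 2)→(8, 8): d=(8,6) inclusive
  edge (8, 8)→(0, 8): d=(-8,0) inclusive
  edge (0, 8)→(0, 2): d=(0,-6) inclusive
    (0,1)@(1, 3): e=[2,40,6] → #
    (1,1)@(3, 3): e=[-10,40,18] → ·
    (0,2)@(1, 5): e=[18,24,6] → #
    (1,2)@(3, 5): e=[6,24,18] → #
    (2,2)@(5, 5): e=[-6,24,30] → ·
    (0,3)@(1, 7): e=[34,8,6] → #
    (2,3)@(5, 7): e=[10,8,30] → #
    (3,3)@(7, 7): e=[-2,8,42] → ·
  covered (6 px):
    · · · · · · · ·
    # · · · · · · ·
    # # · · · · · ·
    # # # · · · · ·
T1:
  2·area = 6  (B↔C swapped to make it positive)
  edge (6, 4)→(12, 4): d=(6,0) inclusive
  edge (12, 4)→(9, 5): d=(-3,1) inclusive
  edge (9, 5)→(6, 4): d=(-3,-1) inclusive
    (1,1)@(3, 3): e=[-6,12,0] → ·  [on edge]
    (7,1)@(15, 3): e=[-6,0,12] → ·  [on edge]
    (4,2)@(9, 5): e=[6,0,0] → #  [on edge]
    (5,2)@(11, 5): e=[6,-2,2] → ·
    (1,3)@(3, 7): e=[18,0,-12] → ·  [on edge]
    (4,3)@(9, 7): e=[18,-6,-6] → ·
    (7,3)@(15, 7): e=[18,-12,0] → ·  [on edge]
  covered (1 px):
    · · · · · · · ·
    · · · · · · · ·
    · · · · # · · ·
    · · · · · · · ·

Answer: "outside"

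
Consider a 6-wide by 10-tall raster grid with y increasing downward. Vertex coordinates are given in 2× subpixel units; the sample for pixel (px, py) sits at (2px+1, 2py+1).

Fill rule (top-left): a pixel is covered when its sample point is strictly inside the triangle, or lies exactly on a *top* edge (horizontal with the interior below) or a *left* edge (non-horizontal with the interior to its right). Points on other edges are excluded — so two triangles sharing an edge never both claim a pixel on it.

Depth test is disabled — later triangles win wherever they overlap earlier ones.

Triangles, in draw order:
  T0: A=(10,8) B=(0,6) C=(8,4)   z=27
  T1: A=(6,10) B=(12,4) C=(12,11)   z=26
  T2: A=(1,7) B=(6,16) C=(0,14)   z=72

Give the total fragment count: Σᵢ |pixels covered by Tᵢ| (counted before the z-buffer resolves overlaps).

T0:
  2·area = 36
  edge (10, 8)→(0, 6): d=(-10,-2) top-left  bias=+0
  edge (0, 6)→(8, 4): d=(8,-2) top-left  bias=+0
  edge (8, 4)→(10, 8): d=(2,4) right/bottom  bias=-1
    (2,2)@(5, 5): e=[20,2,14] → █
    (3,2)@(7, 5): e=[24,6,6] → █
    (4,2)@(9, 5): e=[28,10,-2] → ·
    (2,3)@(5, 7): e=[0,18,18] → █  [on edge]
    (4,3)@(9, 7): e=[8,26,2] → █
    (5,3)@(11, 7): e=[12,30,-6] → ·
    (2,4)@(5, 9): e=[-20,34,22] → ·
    (3,4)@(7, 9): e=[-16,38,14] → ·
    (4,4)@(9, 9): e=[-12,42,6] → ·
  covered (5 px):
    · · · · · ·
    · · · · · ·
    · · █ █ · ·
    · · █ █ █ ·
    · · · · · ·
    · · · · · ·
    · · · · · ·
    · · · · · ·
    · · · · · ·
    · · · · · ·
T1:
  2·area = 42
  edge (6, 10)→(12, 4): d=(6,-6) top-left  bias=+0
  edge (12, 4)→(12, 11): d=(0,7) right/bottom  bias=-1
  edge (12, 11)→(6, 10): d=(-6,-1) top-left  bias=+0
    (5,2)@(11, 5): e=[0,7,35] → █  [on edge]
    (4,3)@(9, 7): e=[0,21,21] → █  [on edge]
    (3,4)@(7, 9): e=[0,35,7] → █  [on edge]
    (2,5)@(5, 11): e=[0,49,-7] → ·  [on edge]
    (3,5)@(7, 11): e=[12,35,-5] → ·
    (4,5)@(9, 11): e=[24,21,-3] → ·
    (5,5)@(11, 11): e=[36,7,-1] → ·
    (1,6)@(3, 13): e=[0,63,-21] → ·  [on edge]
    (0,7)@(1, 15): e=[0,77,-35] → ·  [on edge]
  covered (6 px):
    · · · · · ·
    · · · · · ·
    · · · · · █
    · · · · █ █
    · · · █ █ █
    · · · · · ·
    · · · · · ·
    · · · · · ·
    · · · · · ·
    · · · · · ·
T2:
  2·area = 44
  edge (1, 7)→(6, 16): d=(5,9) right/bottom  bias=-1
  edge (6, 16)→(0, 14): d=(-6,-2) top-left  bias=+0
  edge (0, 14)→(1, 7): d=(1,-7) top-left  bias=+0
    (0,3)@(1, 7): e=[0,44,0] → ·  [on edge]
    (0,4)@(1, 9): e=[10,32,2] → █
    (1,4)@(3, 9): e=[-8,36,16] → ·
    (0,5)@(1, 11): e=[20,20,4] → █
    (1,5)@(3, 11): e=[2,24,18] → █
    (2,5)@(5, 11): e=[-16,28,32] → ·
    (0,6)@(1, 13): e=[30,8,6] → █
    (2,6)@(5, 13): e=[-6,16,34] → ·
    (0,7)@(1, 15): e=[40,-4,8] → ·
    (1,7)@(3, 15): e=[22,0,22] → █  [on edge]
    (2,7)@(5, 15): e=[4,4,36] → █
    (3,7)@(7, 15): e=[-14,8,50] → ·
    (4,8)@(9, 17): e=[-22,0,66] → ·  [on edge]
  covered (7 px):
    · · · · · ·
    · · · · · ·
    · · · · · ·
    · · · · · ·
    █ · · · · ·
    █ █ · · · ·
    █ █ · · · ·
    · █ █ · · ·
    · · · · · ·
    · · · · · ·

Answer: 18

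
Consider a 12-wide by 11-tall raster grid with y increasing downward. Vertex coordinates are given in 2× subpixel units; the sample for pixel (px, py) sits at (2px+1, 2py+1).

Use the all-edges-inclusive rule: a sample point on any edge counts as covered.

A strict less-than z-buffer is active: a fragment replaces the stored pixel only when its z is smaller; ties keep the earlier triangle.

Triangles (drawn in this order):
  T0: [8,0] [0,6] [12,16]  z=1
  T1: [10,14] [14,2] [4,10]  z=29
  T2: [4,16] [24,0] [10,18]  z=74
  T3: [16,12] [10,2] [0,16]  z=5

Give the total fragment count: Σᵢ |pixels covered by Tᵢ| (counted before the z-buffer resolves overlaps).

T0:
  2·area = 152  (B↔C swapped to make it positive)
  edge (8, 0)→(12, 16): d=(4,16) inclusive
  edge (12, 16)→(0, 6): d=(-12,-10) inclusive
  edge (0, 6)→(8, 0): d=(8,-6) inclusive
    (3,0)@(7, 1): e=[20,130,2] → █
    (4,0)@(9, 1): e=[-12,150,14] → ·
    (2,1)@(5, 3): e=[60,86,6] → █
    (4,1)@(9, 3): e=[-4,126,30] → ·
    (1,2)@(3, 5): e=[100,42,10] → █
    (4,2)@(9, 5): e=[4,102,46] → █
    (5,2)@(11, 5): e=[-28,122,58] → ·
    (1,3)@(3, 7): e=[108,18,26] → █
    (5,3)@(11, 7): e=[-20,98,74] → ·
    (1,4)@(3, 9): e=[116,-6,42] → ·
    (2,4)@(5, 9): e=[84,14,54] → █
    (5,4)@(11, 9): e=[-12,74,90] → ·
  covered (19 px):
    · · · █ · · · · · · · ·
    · · █ █ · · · · · · · ·
    · █ █ █ █ · · · · · · ·
    · █ █ █ █ · · · · · · ·
    · · █ █ █ · · · · · · ·
    · · · █ █ · · · · · · ·
    · · · · █ █ · · · · · ·
    · · · · · █ · · · · · ·
    · · · · · · · · · · · ·
    · · · · · · · · · · · ·
    · · · · · · · · · · · ·
T1:
  2·area = 88  (B↔C swapped to make it positive)
  edge (10, 14)→(4, 10): d=(-6,-4) inclusive
  edge (4, 10)→(14, 2): d=(10,-8) inclusive
  edge (14, 2)→(10, 14): d=(-4,12) inclusive
    (6,1)@(13, 3): e=[78,2,8] → █
    (7,1)@(15, 3): e=[86,18,-16] → ·
    (5,2)@(11, 5): e=[58,6,24] → █
    (6,2)@(13, 5): e=[66,22,0] → █  [on edge]
    (7,2)@(15, 5): e=[74,38,-24] → ·
    (4,3)@(9, 7): e=[38,10,40] → █
    (6,3)@(13, 7): e=[54,42,-8] → ·
    (3,4)@(7, 9): e=[18,14,56] → █
    (6,4)@(13, 9): e=[42,62,-16] → ·
    (3,5)@(7, 11): e=[6,34,48] → █
    (5,5)@(11, 11): e=[22,66,0] → █  [on edge]
    (6,5)@(13, 11): e=[30,82,-24] → ·
    (4,8)@(9, 17): e=[-22,110,0] → ·  [on edge]
  covered (12 px):
    · · · · · · · · · · · ·
    · · · · · · █ · · · · ·
    · · · · · █ █ · · · · ·
    · · · · █ █ · · · · · ·
    · · · █ █ █ · · · · · ·
    · · · █ █ █ · · · · · ·
    · · · · █ · · · · · · ·
    · · · · · · · · · · · ·
    · · · · · · · · · · · ·
    · · · · · · · · · · · ·
    · · · · · · · · · · · ·
T2:
  2·area = 136
  edge (4, 16)→(24, 0): d=(20,-16) inclusive
  edge (24, 0)→(10, 18): d=(-14,18) inclusive
  edge (10, 18)→(4, 16): d=(-6,-2) inclusive
    (11,0)@(23, 1): e=[4,4,128] → █
    (10,1)@(21, 3): e=[12,12,112] → █
    (11,1)@(23, 3): e=[44,-24,116] → ·
    (9,2)@(19, 5): e=[20,20,96] → █
    (10,2)@(21, 5): e=[52,-16,100] → ·
    (8,3)@(17, 7): e=[28,28,80] → █
    (9,3)@(19, 7): e=[60,-8,84] → ·
    (6,4)@(13, 9): e=[4,72,60] → █
    (7,4)@(15, 9): e=[36,36,64] → █
    (8,4)@(17, 9): e=[68,0,68] → █  [on edge]
    (9,4)@(19, 9): e=[100,-36,72] → ·
    (5,5)@(11, 11): e=[12,80,44] → █
    (0,7)@(1, 15): e=[-68,204,0] → ·  [on edge]
    (3,8)@(7, 17): e=[68,68,0] → █  [on edge]
    (6,9)@(13, 19): e=[204,-68,0] → ·  [on edge]
    (9,10)@(19, 21): e=[340,-204,0] → ·  [on edge]
  covered (18 px):
    · · · · · · · · · · · █
    · · · · · · · · · · █ ·
    · · · · · · · · · █ · ·
    · · · · · · · · █ · · ·
    · · · · · · █ █ █ · · ·
    · · · · · █ █ █ · · · ·
    · · · · █ █ █ · · · · ·
    · · · █ █ █ · · · · · ·
    · · · █ █ · · · · · · ·
    · · · · · · · · · · · ·
    · · · · · · · · · · · ·
T3:
  2·area = 184  (B↔C swapped to make it positive)
  edge (16, 12)→(0, 16): d=(-16,4) inclusive
  edge (0, 16)→(10, 2): d=(10,-14) inclusive
  edge (10, 2)→(16, 12): d=(6,10) inclusive
    (4,2)@(9, 5): e=[140,16,28] → █
    (5,2)@(11, 5): e=[132,44,8] → █
    (6,2)@(13, 5): e=[124,72,-12] → ·
    (3,3)@(7, 7): e=[116,8,60] → █
    (6,3)@(13, 7): e=[92,92,0] → █  [on edge]
    (7,3)@(15, 7): e=[84,120,-20] → ·
    (2,4)@(5, 9): e=[92,0,92] → █  [on edge]
    (7,4)@(15, 9): e=[52,140,-8] → ·
    (2,5)@(5, 11): e=[60,20,104] → █
    (7,5)@(15, 11): e=[20,160,4] → █
    (8,5)@(17, 11): e=[12,188,-16] → ·
    (1,6)@(3, 13): e=[36,12,136] → █
    (9,8)@(19, 17): e=[-92,276,0] → ·  [on edge]
  covered (24 px):
    · · · · · · · · · · · ·
    · · · · · · · · · · · ·
    · · · · █ █ · · · · · ·
    · · · █ █ █ █ · · · · ·
    · · █ █ █ █ █ · · · · ·
    · · █ █ █ █ █ █ · · · ·
    · █ █ █ █ █ · · · · · ·
    █ █ · · · · · · · · · ·
    · · · · · · · · · · · ·
    · · · · · · · · · · · ·
    · · · · · · · · · · · ·

Result: 73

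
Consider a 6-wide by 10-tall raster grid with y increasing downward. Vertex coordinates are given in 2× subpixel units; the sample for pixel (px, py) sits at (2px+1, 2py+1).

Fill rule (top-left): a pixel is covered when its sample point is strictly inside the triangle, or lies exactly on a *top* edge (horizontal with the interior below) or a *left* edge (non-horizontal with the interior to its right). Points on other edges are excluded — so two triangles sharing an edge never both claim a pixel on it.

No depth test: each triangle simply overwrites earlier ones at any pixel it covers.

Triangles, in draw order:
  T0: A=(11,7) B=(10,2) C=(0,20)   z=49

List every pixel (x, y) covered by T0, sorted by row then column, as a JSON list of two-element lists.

T0:
  2·area = 68  (B↔C swapped to make it positive)
  edge (11, 7)→(0, 20): d=(-11,13) right/bottom  bias=-1
  edge (0, 20)→(10, 2): d=(10,-18) top-left  bias=+0
  edge (10, 2)→(11, 7): d=(1,5) right/bottom  bias=-1
    (4,2)@(9, 5): e=[48,12,8] → #
    (5,2)@(11, 5): e=[22,48,-2] → ·
    (4,3)@(9, 7): e=[26,32,10] → #
    (5,3)@(11, 7): e=[0,68,0] → ·  [on edge]
    (3,4)@(7, 9): e=[30,16,22] → #
    (5,4)@(11, 9): e=[-22,88,2] → ·
    (2,5)@(5, 11): e=[34,0,34] → #  [on edge]
    (4,5)@(9, 11): e=[-18,72,14] → ·
    (2,6)@(5, 13): e=[12,20,36] → #
    (3,6)@(7, 13): e=[-14,56,26] → ·
    (1,7)@(3, 15): e=[16,4,48] → #
    (2,7)@(5, 15): e=[-10,40,38] → ·
  covered (8 px):
    · · · · · ·
    · · · · · ·
    · · · · # ·
    · · · · # ·
    · · · # # ·
    · · # # · ·
    · · # · · ·
    · # · · · ·
    · · · · · ·
    · · · · · ·

Answer: [[4,2],[4,3],[3,4],[4,4],[2,5],[3,5],[2,6],[1,7]]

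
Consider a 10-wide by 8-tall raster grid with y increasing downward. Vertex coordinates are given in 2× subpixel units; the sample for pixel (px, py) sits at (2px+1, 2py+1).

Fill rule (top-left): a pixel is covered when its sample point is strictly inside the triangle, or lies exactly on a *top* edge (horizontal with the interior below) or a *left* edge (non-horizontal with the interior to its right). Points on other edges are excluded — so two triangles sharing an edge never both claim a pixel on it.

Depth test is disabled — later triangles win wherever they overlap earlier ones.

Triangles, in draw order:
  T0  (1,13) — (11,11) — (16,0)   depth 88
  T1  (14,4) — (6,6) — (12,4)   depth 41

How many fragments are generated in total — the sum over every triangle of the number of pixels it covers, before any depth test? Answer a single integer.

T0:
  2·area = 100  (B↔C swapped to make it positive)
  edge (1, 13)→(16, 0): d=(15,-13) top-left  bias=+0
  edge (16, 0)→(11, 11): d=(-5,11) right/bottom  bias=-1
  edge (11, 11)→(1, 13): d=(-10,2) right/bottom  bias=-1
    (7,0)@(15, 1): e=[2,6,92] → #
    (8,0)@(17, 1): e=[28,-16,88] → ·
    (6,1)@(13, 3): e=[6,18,76] → #
    (7,1)@(15, 3): e=[32,-4,72] → ·
    (5,2)@(11, 5): e=[10,30,60] → #
    (7,2)@(15, 5): e=[62,-14,52] → ·
    (4,3)@(9, 7): e=[14,42,44] → #
    (6,3)@(13, 7): e=[66,-2,36] → ·
    (3,4)@(7, 9): e=[18,54,28] → #
    (6,4)@(13, 9): e=[96,-12,16] → ·
    (2,5)@(5, 11): e=[22,66,12] → #
    (5,5)@(11, 11): e=[100,0,0] → ·  [on edge]
    (0,6)@(1, 13): e=[0,100,0] → ·  [on edge]
  covered (12 px):
    · · · · · · · # · ·
    · · · · · · # · · ·
    · · · · · # # · · ·
    · · · · # # · · · ·
    · · · # # # · · · ·
    · · # # # · · · · ·
    · · · · · · · · · ·
    · · · · · · · · · ·
T1:
  2·area = 4
  edge (14, 4)→(6, 6): d=(-8,2) right/bottom  bias=-1
  edge (6, 6)→(12, 4): d=(6,-2) top-left  bias=+0
  edge (12, 4)→(14, 4): d=(2,0) top-left  bias=+0
    (7,1)@(15, 3): e=[6,0,-2] → ·  [on edge]
    (4,2)@(9, 5): e=[2,0,2] → #  [on edge]
    (5,2)@(11, 5): e=[-2,4,2] → ·
    (1,3)@(3, 7): e=[-2,0,6] → ·  [on edge]
    (4,3)@(9, 7): e=[-14,12,6] → ·
  covered (1 px):
    · · · · · · · · · ·
    · · · · · · · · · ·
    · · · · # · · · · ·
    · · · · · · · · · ·
    · · · · · · · · · ·
    · · · · · · · · · ·
    · · · · · · · · · ·
    · · · · · · · · · ·

Final: 13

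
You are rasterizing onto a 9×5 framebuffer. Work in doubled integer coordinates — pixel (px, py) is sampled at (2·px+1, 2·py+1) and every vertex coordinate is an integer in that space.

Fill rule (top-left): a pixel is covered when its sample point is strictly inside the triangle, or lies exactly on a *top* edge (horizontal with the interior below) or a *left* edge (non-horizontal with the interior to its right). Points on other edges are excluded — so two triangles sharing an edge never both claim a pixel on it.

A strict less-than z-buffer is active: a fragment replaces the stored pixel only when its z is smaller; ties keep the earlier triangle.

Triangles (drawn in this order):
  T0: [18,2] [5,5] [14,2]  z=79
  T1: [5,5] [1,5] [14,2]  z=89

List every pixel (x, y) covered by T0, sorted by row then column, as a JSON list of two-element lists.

T0:
  2·area = 12
  edge (18, 2)→(5, 5): d=(-13,3) right/bottom  bias=-1
  edge (5, 5)→(14, 2): d=(9,-3) top-left  bias=+0
  edge (14, 2)→(18, 2): d=(4,0) top-left  bias=+0
    (8,0)@(17, 1): e=[16,0,-4] → ·  [on edge]
    (5,1)@(11, 3): e=[8,0,4] → #  [on edge]
    (6,1)@(13, 3): e=[2,6,4] → #
    (7,1)@(15, 3): e=[-4,12,4] → ·
    (2,2)@(5, 5): e=[0,0,12] → ·  [on edge]
    (5,2)@(11, 5): e=[-18,18,12] → ·
    (6,2)@(13, 5): e=[-24,24,12] → ·
  covered (2 px):
    · · · · · · · · ·
    · · · · · # # · ·
    · · · · · · · · ·
    · · · · · · · · ·
    · · · · · · · · ·
T1:
  2·area = 12
  edge (5, 5)→(1, 5): d=(-4,0) right/bottom  bias=-1
  edge (1, 5)→(14, 2): d=(13,-3) top-left  bias=+0
  edge (14, 2)→(5, 5): d=(-9,3) right/bottom  bias=-1
    (8,0)@(17, 1): e=[16,-4,0] → ·  [on edge]
    (5,1)@(11, 3): e=[8,4,0] → ·  [on edge]
    (0,2)@(1, 5): e=[0,0,12] → ·  [on edge]
    (1,2)@(3, 5): e=[0,6,6] → ·  [on edge]
    (2,2)@(5, 5): e=[0,12,0] → ·  [on edge]
    (3,2)@(7, 5): e=[0,18,-6] → ·  [on edge]
    (4,2)@(9, 5): e=[0,24,-12] → ·  [on edge]
    (5,2)@(11, 5): e=[0,30,-18] → ·  [on edge]
    (6,2)@(13, 5): e=[0,36,-24] → ·  [on edge]
    (7,2)@(15, 5): e=[0,42,-30] → ·  [on edge]
    (8,2)@(17, 5): e=[0,48,-36] → ·  [on edge]
  covered (0 px):
    · · · · · · · · ·
    · · · · · · · · ·
    · · · · · · · · ·
    · · · · · · · · ·
    · · · · · · · · ·

Final: [[5,1],[6,1]]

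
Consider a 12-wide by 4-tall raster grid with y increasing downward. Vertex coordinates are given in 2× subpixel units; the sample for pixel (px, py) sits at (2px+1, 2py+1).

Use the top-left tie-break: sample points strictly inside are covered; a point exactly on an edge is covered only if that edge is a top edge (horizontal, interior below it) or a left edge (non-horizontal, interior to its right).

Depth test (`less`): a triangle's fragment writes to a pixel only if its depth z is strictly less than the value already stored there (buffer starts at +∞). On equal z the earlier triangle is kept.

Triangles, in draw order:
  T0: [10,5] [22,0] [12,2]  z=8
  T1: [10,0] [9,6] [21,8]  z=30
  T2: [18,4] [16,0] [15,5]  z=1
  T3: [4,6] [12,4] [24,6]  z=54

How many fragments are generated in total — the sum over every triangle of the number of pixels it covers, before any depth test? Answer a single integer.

T0:
  2·area = 26  (B↔C swapped to make it positive)
  edge (10, 5)→(12, 2): d=(2,-3) top-left  bias=+0
  edge (12, 2)→(22, 0): d=(10,-2) top-left  bias=+0
  edge (22, 0)→(10, 5): d=(-12,5) right/bottom  bias=-1
    (8,0)@(17, 1): e=[13,0,13] → █  [on edge]
    (9,0)@(19, 1): e=[19,4,3] → █
    (10,0)@(21, 1): e=[25,8,-7] → ·
    (3,1)@(7, 3): e=[-13,0,39] → ·  [on edge]
    (6,1)@(13, 3): e=[5,12,9] → █
    (7,1)@(15, 3): e=[11,16,-1] → ·
    (8,1)@(17, 3): e=[17,20,-11] → ·
    (9,1)@(19, 3): e=[23,24,-21] → ·
    (6,2)@(13, 5): e=[9,32,-15] → ·
  covered (3 px):
    · · · · · · · · █ █ · ·
    · · · · · · █ · · · · ·
    · · · · · · · · · · · ·
    · · · · · · · · · · · ·
T1:
  2·area = 74  (B↔C swapped to make it positive)
  edge (10, 0)→(21, 8): d=(11,8) right/bottom  bias=-1
  edge (21, 8)→(9, 6): d=(-12,-2) top-left  bias=+0
  edge (9, 6)→(10, 0): d=(1,-6) top-left  bias=+0
    (5,0)@(11, 1): e=[3,64,7] → █
    (6,0)@(13, 1): e=[-13,68,19] → ·
    (5,1)@(11, 3): e=[25,40,9] → █
    (6,1)@(13, 3): e=[9,44,21] → █
    (7,1)@(15, 3): e=[-7,48,33] → ·
    (1,2)@(3, 5): e=[111,0,-37] → ·  [on edge]
    (5,2)@(11, 5): e=[47,16,11] → █
    (7,2)@(15, 5): e=[15,24,35] → █
    (8,2)@(17, 5): e=[-1,28,47] → ·
    (5,3)@(11, 7): e=[69,-8,13] → ·
    (6,3)@(13, 7): e=[53,-4,25] → ·
    (7,3)@(15, 7): e=[37,0,37] → █  [on edge]
  covered (9 px):
    · · · · · █ · · · · · ·
    · · · · · █ █ · · · · ·
    · · · · · █ █ █ · · · ·
    · · · · · · · █ █ █ · ·
T2:
  2·area = 14  (B↔C swapped to make it positive)
  edge (18, 4)→(15, 5): d=(-3,1) right/bottom  bias=-1
  edge (15, 5)→(16, 0): d=(1,-5) top-left  bias=+0
  edge (16, 0)→(18, 4): d=(2,4) right/bottom  bias=-1
    (8,1)@(17, 3): e=[4,8,2] → █
    (9,1)@(19, 3): e=[2,18,-6] → ·
    (10,1)@(21, 3): e=[0,28,-14] → ·  [on edge]
    (7,2)@(15, 5): e=[0,0,14] → ·  [on edge]
    (8,2)@(17, 5): e=[-2,10,6] → ·
    (4,3)@(9, 7): e=[0,-28,42] → ·  [on edge]
  covered (1 px):
    · · · · · · · · · · · ·
    · · · · · · · · █ · · ·
    · · · · · · · · · · · ·
    · · · · · · · · · · · ·
T3:
  2·area = 40
  edge (4, 6)→(12, 4): d=(8,-2) top-left  bias=+0
  edge (12, 4)→(24, 6): d=(12,2) right/bottom  bias=-1
  edge (24, 6)→(4, 6): d=(-20,0) right/bottom  bias=-1
    (4,2)@(9, 5): e=[2,18,20] → █
    (5,2)@(11, 5): e=[6,14,20] → █
    (6,2)@(13, 5): e=[10,10,20] → █
    (7,2)@(15, 5): e=[14,6,20] → █
    (8,2)@(17, 5): e=[18,2,20] → █
    (9,2)@(19, 5): e=[22,-2,20] → ·
    (4,3)@(9, 7): e=[18,42,-20] → ·
    (5,3)@(11, 7): e=[22,38,-20] → ·
    (6,3)@(13, 7): e=[26,34,-20] → ·
    (7,3)@(15, 7): e=[30,30,-20] → ·
    (8,3)@(17, 7): e=[34,26,-20] → ·
  covered (5 px):
    · · · · · · · · · · · ·
    · · · · · · · · · · · ·
    · · · · █ █ █ █ █ · · ·
    · · · · · · · · · · · ·

Answer: 18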